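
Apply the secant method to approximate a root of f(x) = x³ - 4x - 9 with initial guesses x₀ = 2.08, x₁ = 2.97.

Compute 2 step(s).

f(x) = x³ - 4x - 9
x₀ = 2.08, x₁ = 2.97

Secant formula: x_{n+1} = x_n - f(x_n)(x_n - x_{n-1})/(f(x_n) - f(x_{n-1}))

Iteration 1:
  f(2.080000) = -8.321088
  f(2.970000) = 5.318073
  x_2 = 2.970000 - 5.318073×(2.970000 - 2.080000)/(5.318073 - (-8.321088))
       = 2.622978
Iteration 2:
  f(2.970000) = 5.318073
  f(2.622978) = -1.445783
  x_3 = 2.622978 - (-1.445783)×(2.622978 - 2.970000)/(-1.445783 - 5.318073)
       = 2.697155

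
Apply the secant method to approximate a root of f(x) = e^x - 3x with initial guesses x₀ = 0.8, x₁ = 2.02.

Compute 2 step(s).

f(x) = e^x - 3x
x₀ = 0.8, x₁ = 2.02

Secant formula: x_{n+1} = x_n - f(x_n)(x_n - x_{n-1})/(f(x_n) - f(x_{n-1}))

Iteration 1:
  f(0.800000) = -0.174459
  f(2.020000) = 1.478325
  x_2 = 2.020000 - 1.478325×(2.020000 - 0.800000)/(1.478325 - (-0.174459))
       = 0.928777
Iteration 2:
  f(2.020000) = 1.478325
  f(0.928777) = -0.254919
  x_3 = 0.928777 - (-0.254919)×(0.928777 - 2.020000)/(-0.254919 - 1.478325)
       = 1.089270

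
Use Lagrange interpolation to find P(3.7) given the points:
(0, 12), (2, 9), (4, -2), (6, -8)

Lagrange interpolation formula:
P(x) = Σ yᵢ × Lᵢ(x)
where Lᵢ(x) = Π_{j≠i} (x - xⱼ)/(xᵢ - xⱼ)

L_0(3.7) = (3.7 - 2)/(0 - 2) × (3.7 - 4)/(0 - 4) × (3.7 - 6)/(0 - 6) = -0.024437
L_1(3.7) = (3.7 - 0)/(2 - 0) × (3.7 - 4)/(2 - 4) × (3.7 - 6)/(2 - 6) = 0.159562
L_2(3.7) = (3.7 - 0)/(4 - 0) × (3.7 - 2)/(4 - 2) × (3.7 - 6)/(4 - 6) = 0.904188
L_3(3.7) = (3.7 - 0)/(6 - 0) × (3.7 - 2)/(6 - 2) × (3.7 - 4)/(6 - 4) = -0.039312

P(3.7) = 12×L_0(3.7) + 9×L_1(3.7) + (-2)×L_2(3.7) + (-8)×L_3(3.7)
P(3.7) = -0.351063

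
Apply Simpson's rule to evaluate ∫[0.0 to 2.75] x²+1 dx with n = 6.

f(x) = x²+1
a = 0.0, b = 2.75, n = 6
h = (b - a)/n = 0.458333

Simpson's rule: (h/3)[f(x₀) + 4f(x₁) + 2f(x₂) + ... + f(xₙ)]

x_0 = 0.0000, f(x_0) = 1.000000, coefficient = 1
x_1 = 0.4583, f(x_1) = 1.210069, coefficient = 4
x_2 = 0.9167, f(x_2) = 1.840278, coefficient = 2
x_3 = 1.3750, f(x_3) = 2.890625, coefficient = 4
x_4 = 1.8333, f(x_4) = 4.361111, coefficient = 2
x_5 = 2.2917, f(x_5) = 6.251736, coefficient = 4
x_6 = 2.7500, f(x_6) = 8.562500, coefficient = 1

I ≈ (0.458333/3) × 63.375000 = 9.682292
Exact value: 9.682292
Error: 0.000000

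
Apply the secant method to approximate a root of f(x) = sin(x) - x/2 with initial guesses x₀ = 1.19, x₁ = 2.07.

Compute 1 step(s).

f(x) = sin(x) - x/2
x₀ = 1.19, x₁ = 2.07

Secant formula: x_{n+1} = x_n - f(x_n)(x_n - x_{n-1})/(f(x_n) - f(x_{n-1}))

Iteration 1:
  f(1.190000) = 0.333369
  f(2.070000) = -0.157036
  x_2 = 2.070000 - (-0.157036)×(2.070000 - 1.190000)/(-0.157036 - 0.333369)
       = 1.788209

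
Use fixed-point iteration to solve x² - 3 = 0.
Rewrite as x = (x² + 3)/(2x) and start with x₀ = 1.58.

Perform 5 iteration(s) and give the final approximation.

Equation: x² - 3 = 0
Fixed-point form: x = (x² + 3)/(2x)
x₀ = 1.58

x_1 = g(1.580000) = 1.739367
x_2 = g(1.739367) = 1.732066
x_3 = g(1.732066) = 1.732051
x_4 = g(1.732051) = 1.732051
x_5 = g(1.732051) = 1.732051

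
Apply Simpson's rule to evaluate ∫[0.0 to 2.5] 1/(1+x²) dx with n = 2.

f(x) = 1/(1+x²)
a = 0.0, b = 2.5, n = 2
h = (b - a)/n = 1.250000

Simpson's rule: (h/3)[f(x₀) + 4f(x₁) + 2f(x₂) + ... + f(xₙ)]

x_0 = 0.0000, f(x_0) = 1.000000, coefficient = 1
x_1 = 1.2500, f(x_1) = 0.390244, coefficient = 4
x_2 = 2.5000, f(x_2) = 0.137931, coefficient = 1

I ≈ (1.250000/3) × 2.698907 = 1.124544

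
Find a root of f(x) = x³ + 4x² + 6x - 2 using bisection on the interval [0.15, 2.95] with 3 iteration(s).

f(x) = x³ + 4x² + 6x - 2
Initial interval: [0.15, 2.95]

Iteration 1:
  c_1 = (0.150000 + 2.950000)/2 = 1.550000
  f(c_1) = f(1.550000) = 20.633875
  f(a) × f(c) < 0, new interval: [0.150000, 1.550000]
Iteration 2:
  c_2 = (0.150000 + 1.550000)/2 = 0.850000
  f(c_2) = f(0.850000) = 6.604125
  f(a) × f(c) < 0, new interval: [0.150000, 0.850000]
Iteration 3:
  c_3 = (0.150000 + 0.850000)/2 = 0.500000
  f(c_3) = f(0.500000) = 2.125000
  f(a) × f(c) < 0, new interval: [0.150000, 0.500000]

After 3 iteration(s), the approximation is c_3 = 0.500000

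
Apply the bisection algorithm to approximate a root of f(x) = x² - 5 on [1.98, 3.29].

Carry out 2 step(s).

f(x) = x² - 5
Initial interval: [1.98, 3.29]

Iteration 1:
  c_1 = (1.980000 + 3.290000)/2 = 2.635000
  f(c_1) = f(2.635000) = 1.943225
  f(a) × f(c) < 0, new interval: [1.980000, 2.635000]
Iteration 2:
  c_2 = (1.980000 + 2.635000)/2 = 2.307500
  f(c_2) = f(2.307500) = 0.324556
  f(a) × f(c) < 0, new interval: [1.980000, 2.307500]

After 2 iteration(s), the approximation is c_2 = 2.307500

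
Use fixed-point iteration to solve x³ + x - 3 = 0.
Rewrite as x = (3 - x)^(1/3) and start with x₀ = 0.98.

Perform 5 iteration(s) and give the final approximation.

Equation: x³ + x - 3 = 0
Fixed-point form: x = (3 - x)^(1/3)
x₀ = 0.98

x_1 = g(0.980000) = 1.264107
x_2 = g(1.264107) = 1.201824
x_3 = g(1.201824) = 1.216029
x_4 = g(1.216029) = 1.212819
x_5 = g(1.212819) = 1.213546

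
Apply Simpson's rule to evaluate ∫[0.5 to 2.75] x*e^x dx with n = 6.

f(x) = x*e^x
a = 0.5, b = 2.75, n = 6
h = (b - a)/n = 0.375000

Simpson's rule: (h/3)[f(x₀) + 4f(x₁) + 2f(x₂) + ... + f(xₙ)]

x_0 = 0.5000, f(x_0) = 0.824361, coefficient = 1
x_1 = 0.8750, f(x_1) = 2.099016, coefficient = 4
x_2 = 1.2500, f(x_2) = 4.362929, coefficient = 2
x_3 = 1.6250, f(x_3) = 8.252431, coefficient = 4
x_4 = 2.0000, f(x_4) = 14.778112, coefficient = 2
x_5 = 2.3750, f(x_5) = 25.533656, coefficient = 4
x_6 = 2.7500, f(x_6) = 43.017238, coefficient = 1

I ≈ (0.375000/3) × 225.664093 = 28.208012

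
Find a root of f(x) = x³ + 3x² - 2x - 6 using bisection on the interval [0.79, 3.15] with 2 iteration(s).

f(x) = x³ + 3x² - 2x - 6
Initial interval: [0.79, 3.15]

Iteration 1:
  c_1 = (0.790000 + 3.150000)/2 = 1.970000
  f(c_1) = f(1.970000) = 9.348073
  f(a) × f(c) < 0, new interval: [0.790000, 1.970000]
Iteration 2:
  c_2 = (0.790000 + 1.970000)/2 = 1.380000
  f(c_2) = f(1.380000) = -0.418728
  f(a) × f(c) ≥ 0, new interval: [1.380000, 1.970000]

After 2 iteration(s), the approximation is c_2 = 1.380000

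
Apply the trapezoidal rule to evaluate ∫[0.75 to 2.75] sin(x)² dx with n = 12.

f(x) = sin(x)²
a = 0.75, b = 2.75, n = 12
h = (b - a)/n = 0.166667

Trapezoidal rule: (h/2)[f(x₀) + 2f(x₁) + 2f(x₂) + ... + f(xₙ)]

x_0 = 0.7500, f(x_0) = 0.464631, coefficient = 1
x_1 = 0.9167, f(x_1) = 0.629766, coefficient = 2
x_2 = 1.0833, f(x_2) = 0.780615, coefficient = 2
x_3 = 1.2500, f(x_3) = 0.900572, coefficient = 2
x_4 = 1.4167, f(x_4) = 0.976432, coefficient = 2
x_5 = 1.5833, f(x_5) = 0.999843, coefficient = 2
x_6 = 1.7500, f(x_6) = 0.968228, coefficient = 2
x_7 = 1.9167, f(x_7) = 0.885068, coefficient = 2
x_8 = 2.0833, f(x_8) = 0.759518, coefficient = 2
x_9 = 2.2500, f(x_9) = 0.605398, coefficient = 2
x_10 = 2.4167, f(x_10) = 0.439675, coefficient = 2
x_11 = 2.5833, f(x_11) = 0.280593, coefficient = 2
x_12 = 2.7500, f(x_12) = 0.145665, coefficient = 1

I ≈ (0.166667/2) × 17.061712 = 1.421809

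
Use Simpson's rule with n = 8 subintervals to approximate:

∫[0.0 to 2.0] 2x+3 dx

f(x) = 2x+3
a = 0.0, b = 2.0, n = 8
h = (b - a)/n = 0.250000

Simpson's rule: (h/3)[f(x₀) + 4f(x₁) + 2f(x₂) + ... + f(xₙ)]

x_0 = 0.0000, f(x_0) = 3.000000, coefficient = 1
x_1 = 0.2500, f(x_1) = 3.500000, coefficient = 4
x_2 = 0.5000, f(x_2) = 4.000000, coefficient = 2
x_3 = 0.7500, f(x_3) = 4.500000, coefficient = 4
x_4 = 1.0000, f(x_4) = 5.000000, coefficient = 2
x_5 = 1.2500, f(x_5) = 5.500000, coefficient = 4
x_6 = 1.5000, f(x_6) = 6.000000, coefficient = 2
x_7 = 1.7500, f(x_7) = 6.500000, coefficient = 4
x_8 = 2.0000, f(x_8) = 7.000000, coefficient = 1

I ≈ (0.250000/3) × 120.000000 = 10.000000
Exact value: 10.000000
Error: 0.000000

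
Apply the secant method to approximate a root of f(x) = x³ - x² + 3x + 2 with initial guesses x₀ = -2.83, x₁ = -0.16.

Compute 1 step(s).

f(x) = x³ - x² + 3x + 2
x₀ = -2.83, x₁ = -0.16

Secant formula: x_{n+1} = x_n - f(x_n)(x_n - x_{n-1})/(f(x_n) - f(x_{n-1}))

Iteration 1:
  f(-2.830000) = -37.164087
  f(-0.160000) = 1.490304
  x_2 = -0.160000 - 1.490304×(-0.160000 - (-2.830000))/(1.490304 - (-37.164087))
       = -0.262941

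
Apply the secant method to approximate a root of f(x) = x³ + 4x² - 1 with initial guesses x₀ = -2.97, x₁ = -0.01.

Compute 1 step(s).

f(x) = x³ + 4x² - 1
x₀ = -2.97, x₁ = -0.01

Secant formula: x_{n+1} = x_n - f(x_n)(x_n - x_{n-1})/(f(x_n) - f(x_{n-1}))

Iteration 1:
  f(-2.970000) = 8.085527
  f(-0.010000) = -0.999601
  x_2 = -0.010000 - (-0.999601)×(-0.010000 - (-2.970000))/(-0.999601 - 8.085527)
       = -0.335677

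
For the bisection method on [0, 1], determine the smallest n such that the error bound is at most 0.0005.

We need (b-a)/2^n ≤ 0.0005
(1 - 0)/2^n ≤ 0.0005
1/2^n ≤ 0.0005
2^n ≥ 2000
n ≥ log₂(2000) = 10.97
n ≥ 11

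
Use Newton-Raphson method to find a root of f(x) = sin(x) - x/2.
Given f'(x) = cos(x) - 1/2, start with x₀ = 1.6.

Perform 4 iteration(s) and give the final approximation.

f(x) = sin(x) - x/2
f'(x) = cos(x) - 1/2
x₀ = 1.6

Newton-Raphson formula: x_{n+1} = x_n - f(x_n)/f'(x_n)

Iteration 1:
  f(1.600000) = 0.199574
  f'(1.600000) = -0.529200
  x_1 = 1.600000 - 0.199574/(-0.529200) = 1.977124
Iteration 2:
  f(1.977124) = -0.069983
  f'(1.977124) = -0.895238
  x_2 = 1.977124 - (-0.069983)/(-0.895238) = 1.898951
Iteration 3:
  f(1.898951) = -0.002837
  f'(1.898951) = -0.822297
  x_3 = 1.898951 - (-0.002837)/(-0.822297) = 1.895501
Iteration 4:
  f(1.895501) = -0.000006
  f'(1.895501) = -0.819029
  x_4 = 1.895501 - (-0.000006)/(-0.819029) = 1.895494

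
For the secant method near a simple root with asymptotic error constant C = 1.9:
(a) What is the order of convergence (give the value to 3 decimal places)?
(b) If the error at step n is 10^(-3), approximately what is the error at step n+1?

(a) Secant method has superlinear convergence with order φ = (1+√5)/2 ≈ 1.618.
    This means |e_{n+1}| ≈ C|e_n|^1.618.

(b) With |e_n| = 10^(-3) and C = 1.9:
    |e_{n+1}| ≈ 1.9 × (10^(-3))^1.618 = 1.9 × 10^(-4.85)

(a) ≈ 1.618 (golden ratio); (b) |e_{n+1}| ≈ 2.659e-05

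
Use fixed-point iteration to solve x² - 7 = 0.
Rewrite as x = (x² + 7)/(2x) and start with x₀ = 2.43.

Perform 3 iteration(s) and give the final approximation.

Equation: x² - 7 = 0
Fixed-point form: x = (x² + 7)/(2x)
x₀ = 2.43

x_1 = g(2.430000) = 2.655329
x_2 = g(2.655329) = 2.645769
x_3 = g(2.645769) = 2.645751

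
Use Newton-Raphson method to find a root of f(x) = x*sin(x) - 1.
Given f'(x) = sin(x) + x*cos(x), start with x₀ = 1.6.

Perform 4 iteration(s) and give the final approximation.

f(x) = x*sin(x) - 1
f'(x) = sin(x) + x*cos(x)
x₀ = 1.6

Newton-Raphson formula: x_{n+1} = x_n - f(x_n)/f'(x_n)

Iteration 1:
  f(1.600000) = 0.599318
  f'(1.600000) = 0.952854
  x_1 = 1.600000 - 0.599318/0.952854 = 0.971029
Iteration 2:
  f(0.971029) = -0.198448
  f'(0.971029) = 1.373565
  x_2 = 0.971029 - (-0.198448)/1.373565 = 1.115505
Iteration 3:
  f(1.115505) = 0.001872
  f'(1.115505) = 1.388647
  x_3 = 1.115505 - 0.001872/1.388647 = 1.114157
Iteration 4:
  f(1.114157) = 0.000000
  f'(1.114157) = 1.388809
  x_4 = 1.114157 - 0.000000/1.388809 = 1.114157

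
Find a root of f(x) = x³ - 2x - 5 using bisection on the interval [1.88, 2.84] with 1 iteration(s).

f(x) = x³ - 2x - 5
Initial interval: [1.88, 2.84]

Iteration 1:
  c_1 = (1.880000 + 2.840000)/2 = 2.360000
  f(c_1) = f(2.360000) = 3.424256
  f(a) × f(c) < 0, new interval: [1.880000, 2.360000]

After 1 iteration(s), the approximation is c_1 = 2.360000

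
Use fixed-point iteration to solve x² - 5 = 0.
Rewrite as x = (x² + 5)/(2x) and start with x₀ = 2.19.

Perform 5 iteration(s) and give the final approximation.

Equation: x² - 5 = 0
Fixed-point form: x = (x² + 5)/(2x)
x₀ = 2.19

x_1 = g(2.190000) = 2.236553
x_2 = g(2.236553) = 2.236068
x_3 = g(2.236068) = 2.236068
x_4 = g(2.236068) = 2.236068
x_5 = g(2.236068) = 2.236068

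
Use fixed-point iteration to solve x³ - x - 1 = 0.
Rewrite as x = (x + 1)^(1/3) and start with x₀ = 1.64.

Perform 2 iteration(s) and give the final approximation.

Equation: x³ - x - 1 = 0
Fixed-point form: x = (x + 1)^(1/3)
x₀ = 1.64

x_1 = g(1.640000) = 1.382085
x_2 = g(1.382085) = 1.335526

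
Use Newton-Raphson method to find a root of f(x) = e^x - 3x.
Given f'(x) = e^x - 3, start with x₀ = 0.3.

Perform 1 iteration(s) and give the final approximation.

f(x) = e^x - 3x
f'(x) = e^x - 3
x₀ = 0.3

Newton-Raphson formula: x_{n+1} = x_n - f(x_n)/f'(x_n)

Iteration 1:
  f(0.300000) = 0.449859
  f'(0.300000) = -1.650141
  x_1 = 0.300000 - 0.449859/(-1.650141) = 0.572618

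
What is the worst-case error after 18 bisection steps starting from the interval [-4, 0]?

Bisection error bound: |error| ≤ (b-a)/2^n
|error| ≤ (0 - (-4))/2^18 = 4/2^18
|error| ≤ 0.0000152588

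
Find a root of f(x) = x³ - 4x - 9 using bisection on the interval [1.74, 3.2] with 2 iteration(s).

f(x) = x³ - 4x - 9
Initial interval: [1.74, 3.2]

Iteration 1:
  c_1 = (1.740000 + 3.200000)/2 = 2.470000
  f(c_1) = f(2.470000) = -3.810777
  f(a) × f(c) ≥ 0, new interval: [2.470000, 3.200000]
Iteration 2:
  c_2 = (2.470000 + 3.200000)/2 = 2.835000
  f(c_2) = f(2.835000) = 2.445533
  f(a) × f(c) < 0, new interval: [2.470000, 2.835000]

After 2 iteration(s), the approximation is c_2 = 2.835000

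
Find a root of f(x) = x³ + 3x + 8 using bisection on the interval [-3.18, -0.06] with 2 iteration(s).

f(x) = x³ + 3x + 8
Initial interval: [-3.18, -0.06]

Iteration 1:
  c_1 = (-3.180000 + (-0.060000))/2 = -1.620000
  f(c_1) = f(-1.620000) = -1.111528
  f(a) × f(c) ≥ 0, new interval: [-1.620000, -0.060000]
Iteration 2:
  c_2 = (-1.620000 + (-0.060000))/2 = -0.840000
  f(c_2) = f(-0.840000) = 4.887296
  f(a) × f(c) < 0, new interval: [-1.620000, -0.840000]

After 2 iteration(s), the approximation is c_2 = -0.840000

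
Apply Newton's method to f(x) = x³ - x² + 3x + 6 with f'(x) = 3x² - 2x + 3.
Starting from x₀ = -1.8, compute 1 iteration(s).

f(x) = x³ - x² + 3x + 6
f'(x) = 3x² - 2x + 3
x₀ = -1.8

Newton-Raphson formula: x_{n+1} = x_n - f(x_n)/f'(x_n)

Iteration 1:
  f(-1.800000) = -8.472000
  f'(-1.800000) = 16.320000
  x_1 = -1.800000 - (-8.472000)/16.320000 = -1.280882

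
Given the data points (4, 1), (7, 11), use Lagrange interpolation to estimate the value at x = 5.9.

Lagrange interpolation formula:
P(x) = Σ yᵢ × Lᵢ(x)
where Lᵢ(x) = Π_{j≠i} (x - xⱼ)/(xᵢ - xⱼ)

L_0(5.9) = (5.9 - 7)/(4 - 7) = 0.366667
L_1(5.9) = (5.9 - 4)/(7 - 4) = 0.633333

P(5.9) = 1×L_0(5.9) + 11×L_1(5.9)
P(5.9) = 7.333333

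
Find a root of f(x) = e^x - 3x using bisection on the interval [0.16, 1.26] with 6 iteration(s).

f(x) = e^x - 3x
Initial interval: [0.16, 1.26]

Iteration 1:
  c_1 = (0.160000 + 1.260000)/2 = 0.710000
  f(c_1) = f(0.710000) = -0.096009
  f(a) × f(c) < 0, new interval: [0.160000, 0.710000]
Iteration 2:
  c_2 = (0.160000 + 0.710000)/2 = 0.435000
  f(c_2) = f(0.435000) = 0.239963
  f(a) × f(c) ≥ 0, new interval: [0.435000, 0.710000]
Iteration 3:
  c_3 = (0.435000 + 0.710000)/2 = 0.572500
  f(c_3) = f(0.572500) = 0.055193
  f(a) × f(c) ≥ 0, new interval: [0.572500, 0.710000]
Iteration 4:
  c_4 = (0.572500 + 0.710000)/2 = 0.641250
  f(c_4) = f(0.641250) = -0.024897
  f(a) × f(c) < 0, new interval: [0.572500, 0.641250]
Iteration 5:
  c_5 = (0.572500 + 0.641250)/2 = 0.606875
  f(c_5) = f(0.606875) = 0.014064
  f(a) × f(c) ≥ 0, new interval: [0.606875, 0.641250]
Iteration 6:
  c_6 = (0.606875 + 0.641250)/2 = 0.624062
  f(c_6) = f(0.624062) = -0.005692
  f(a) × f(c) < 0, new interval: [0.606875, 0.624062]

After 6 iteration(s), the approximation is c_6 = 0.624062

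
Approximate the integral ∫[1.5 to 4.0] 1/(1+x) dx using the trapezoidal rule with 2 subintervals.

f(x) = 1/(1+x)
a = 1.5, b = 4.0, n = 2
h = (b - a)/n = 1.250000

Trapezoidal rule: (h/2)[f(x₀) + 2f(x₁) + 2f(x₂) + ... + f(xₙ)]

x_0 = 1.5000, f(x_0) = 0.400000, coefficient = 1
x_1 = 2.7500, f(x_1) = 0.266667, coefficient = 2
x_2 = 4.0000, f(x_2) = 0.200000, coefficient = 1

I ≈ (1.250000/2) × 1.133333 = 0.708333
Exact value: 0.693147
Error: 0.015186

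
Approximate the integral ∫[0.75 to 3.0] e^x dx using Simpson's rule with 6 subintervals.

f(x) = e^x
a = 0.75, b = 3.0, n = 6
h = (b - a)/n = 0.375000

Simpson's rule: (h/3)[f(x₀) + 4f(x₁) + 2f(x₂) + ... + f(xₙ)]

x_0 = 0.7500, f(x_0) = 2.117000, coefficient = 1
x_1 = 1.1250, f(x_1) = 3.080217, coefficient = 4
x_2 = 1.5000, f(x_2) = 4.481689, coefficient = 2
x_3 = 1.8750, f(x_3) = 6.520819, coefficient = 4
x_4 = 2.2500, f(x_4) = 9.487736, coefficient = 2
x_5 = 2.6250, f(x_5) = 13.804574, coefficient = 4
x_6 = 3.0000, f(x_6) = 20.085537, coefficient = 1

I ≈ (0.375000/3) × 143.763827 = 17.970478
Exact value: 17.968537
Error: 0.001942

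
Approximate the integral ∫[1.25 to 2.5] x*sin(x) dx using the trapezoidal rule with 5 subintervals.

f(x) = x*sin(x)
a = 1.25, b = 2.5, n = 5
h = (b - a)/n = 0.250000

Trapezoidal rule: (h/2)[f(x₀) + 2f(x₁) + 2f(x₂) + ... + f(xₙ)]

x_0 = 1.2500, f(x_0) = 1.186231, coefficient = 1
x_1 = 1.5000, f(x_1) = 1.496242, coefficient = 2
x_2 = 1.7500, f(x_2) = 1.721975, coefficient = 2
x_3 = 2.0000, f(x_3) = 1.818595, coefficient = 2
x_4 = 2.2500, f(x_4) = 1.750665, coefficient = 2
x_5 = 2.5000, f(x_5) = 1.496180, coefficient = 1

I ≈ (0.250000/2) × 16.257366 = 2.032171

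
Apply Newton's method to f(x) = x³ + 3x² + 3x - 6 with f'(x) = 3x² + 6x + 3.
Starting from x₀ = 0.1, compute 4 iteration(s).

f(x) = x³ + 3x² + 3x - 6
f'(x) = 3x² + 6x + 3
x₀ = 0.1

Newton-Raphson formula: x_{n+1} = x_n - f(x_n)/f'(x_n)

Iteration 1:
  f(0.100000) = -5.669000
  f'(0.100000) = 3.630000
  x_1 = 0.100000 - (-5.669000)/3.630000 = 1.661708
Iteration 2:
  f(1.661708) = 11.857374
  f'(1.661708) = 21.254068
  x_2 = 1.661708 - 11.857374/21.254068 = 1.103821
Iteration 3:
  f(1.103821) = 2.311640
  f'(1.103821) = 13.278185
  x_3 = 1.103821 - 2.311640/13.278185 = 0.929728
Iteration 4:
  f(0.929728) = 0.186014
  f'(0.929728) = 11.171546
  x_4 = 0.929728 - 0.186014/11.171546 = 0.913077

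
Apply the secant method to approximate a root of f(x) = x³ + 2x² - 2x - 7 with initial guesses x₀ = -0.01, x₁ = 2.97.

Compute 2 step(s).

f(x) = x³ + 2x² - 2x - 7
x₀ = -0.01, x₁ = 2.97

Secant formula: x_{n+1} = x_n - f(x_n)(x_n - x_{n-1})/(f(x_n) - f(x_{n-1}))

Iteration 1:
  f(-0.010000) = -6.979801
  f(2.970000) = 30.899873
  x_2 = 2.970000 - 30.899873×(2.970000 - (-0.010000))/(30.899873 - (-6.979801))
       = 0.539102
Iteration 2:
  f(2.970000) = 30.899873
  f(0.539102) = -7.340262
  x_3 = 0.539102 - (-7.340262)×(0.539102 - 2.970000)/(-7.340262 - 30.899873)
       = 1.005717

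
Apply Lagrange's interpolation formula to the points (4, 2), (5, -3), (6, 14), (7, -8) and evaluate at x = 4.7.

Lagrange interpolation formula:
P(x) = Σ yᵢ × Lᵢ(x)
where Lᵢ(x) = Π_{j≠i} (x - xⱼ)/(xᵢ - xⱼ)

L_0(4.7) = (4.7 - 5)/(4 - 5) × (4.7 - 6)/(4 - 6) × (4.7 - 7)/(4 - 7) = 0.149500
L_1(4.7) = (4.7 - 4)/(5 - 4) × (4.7 - 6)/(5 - 6) × (4.7 - 7)/(5 - 7) = 1.046500
L_2(4.7) = (4.7 - 4)/(6 - 4) × (4.7 - 5)/(6 - 5) × (4.7 - 7)/(6 - 7) = -0.241500
L_3(4.7) = (4.7 - 4)/(7 - 4) × (4.7 - 5)/(7 - 5) × (4.7 - 6)/(7 - 6) = 0.045500

P(4.7) = 2×L_0(4.7) + (-3)×L_1(4.7) + 14×L_2(4.7) + (-8)×L_3(4.7)
P(4.7) = -6.585500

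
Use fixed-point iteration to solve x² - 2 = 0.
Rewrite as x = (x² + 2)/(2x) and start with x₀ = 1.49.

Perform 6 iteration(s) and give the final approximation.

Equation: x² - 2 = 0
Fixed-point form: x = (x² + 2)/(2x)
x₀ = 1.49

x_1 = g(1.490000) = 1.416141
x_2 = g(1.416141) = 1.414215
x_3 = g(1.414215) = 1.414214
x_4 = g(1.414214) = 1.414214
x_5 = g(1.414214) = 1.414214
x_6 = g(1.414214) = 1.414214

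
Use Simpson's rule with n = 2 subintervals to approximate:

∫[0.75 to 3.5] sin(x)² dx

f(x) = sin(x)²
a = 0.75, b = 3.5, n = 2
h = (b - a)/n = 1.375000

Simpson's rule: (h/3)[f(x₀) + 4f(x₁) + 2f(x₂) + ... + f(xₙ)]

x_0 = 0.7500, f(x_0) = 0.464631, coefficient = 1
x_1 = 2.1250, f(x_1) = 0.723044, coefficient = 4
x_2 = 3.5000, f(x_2) = 0.123049, coefficient = 1

I ≈ (1.375000/3) × 3.479855 = 1.594934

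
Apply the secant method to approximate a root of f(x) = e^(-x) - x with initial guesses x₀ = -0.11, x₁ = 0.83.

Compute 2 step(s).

f(x) = e^(-x) - x
x₀ = -0.11, x₁ = 0.83

Secant formula: x_{n+1} = x_n - f(x_n)(x_n - x_{n-1})/(f(x_n) - f(x_{n-1}))

Iteration 1:
  f(-0.110000) = 1.226278
  f(0.830000) = -0.393951
  x_2 = 0.830000 - (-0.393951)×(0.830000 - (-0.110000))/(-0.393951 - 1.226278)
       = 0.601444
Iteration 2:
  f(0.830000) = -0.393951
  f(0.601444) = -0.053424
  x_3 = 0.601444 - (-0.053424)×(0.601444 - 0.830000)/(-0.053424 - (-0.393951))
       = 0.565586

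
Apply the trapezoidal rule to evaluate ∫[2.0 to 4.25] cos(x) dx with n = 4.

f(x) = cos(x)
a = 2.0, b = 4.25, n = 4
h = (b - a)/n = 0.562500

Trapezoidal rule: (h/2)[f(x₀) + 2f(x₁) + 2f(x₂) + ... + f(xₙ)]

x_0 = 2.0000, f(x_0) = -0.416147, coefficient = 1
x_1 = 2.5625, f(x_1) = -0.836960, coefficient = 2
x_2 = 3.1250, f(x_2) = -0.999862, coefficient = 2
x_3 = 3.6875, f(x_3) = -0.854657, coefficient = 2
x_4 = 4.2500, f(x_4) = -0.446087, coefficient = 1

I ≈ (0.562500/2) × -6.245191 = -1.756460
Exact value: -1.804287
Error: 0.047827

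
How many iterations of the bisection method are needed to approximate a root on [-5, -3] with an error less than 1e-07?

We need (b-a)/2^n ≤ 1e-07
(-3 - (-5))/2^n ≤ 1e-07
2/2^n ≤ 1e-07
2^n ≥ 20000000
n ≥ log₂(20000000) = 24.25
n ≥ 25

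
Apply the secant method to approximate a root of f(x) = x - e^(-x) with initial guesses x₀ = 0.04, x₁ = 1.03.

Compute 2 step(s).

f(x) = x - e^(-x)
x₀ = 0.04, x₁ = 1.03

Secant formula: x_{n+1} = x_n - f(x_n)(x_n - x_{n-1})/(f(x_n) - f(x_{n-1}))

Iteration 1:
  f(0.040000) = -0.920789
  f(1.030000) = 0.672993
  x_2 = 1.030000 - 0.672993×(1.030000 - 0.040000)/(0.672993 - (-0.920789))
       = 0.611961
Iteration 2:
  f(1.030000) = 0.672993
  f(0.611961) = 0.069675
  x_3 = 0.611961 - 0.069675×(0.611961 - 1.030000)/(0.069675 - 0.672993)
       = 0.563684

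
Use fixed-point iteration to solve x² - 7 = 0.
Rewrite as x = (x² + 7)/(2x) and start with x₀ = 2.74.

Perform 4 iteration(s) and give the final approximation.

Equation: x² - 7 = 0
Fixed-point form: x = (x² + 7)/(2x)
x₀ = 2.74

x_1 = g(2.740000) = 2.647372
x_2 = g(2.647372) = 2.645752
x_3 = g(2.645752) = 2.645751
x_4 = g(2.645751) = 2.645751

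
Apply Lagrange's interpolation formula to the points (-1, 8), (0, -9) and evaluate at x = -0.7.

Lagrange interpolation formula:
P(x) = Σ yᵢ × Lᵢ(x)
where Lᵢ(x) = Π_{j≠i} (x - xⱼ)/(xᵢ - xⱼ)

L_0(-0.7) = (-0.7 - 0)/(-1 - 0) = 0.700000
L_1(-0.7) = (-0.7 - (-1))/(0 - (-1)) = 0.300000

P(-0.7) = 8×L_0(-0.7) + (-9)×L_1(-0.7)
P(-0.7) = 2.900000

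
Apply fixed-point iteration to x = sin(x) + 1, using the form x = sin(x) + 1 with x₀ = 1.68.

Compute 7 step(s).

Equation: x = sin(x) + 1
Fixed-point form: x = sin(x) + 1
x₀ = 1.68

x_1 = g(1.680000) = 1.994043
x_2 = g(1.994043) = 1.911760
x_3 = g(1.911760) = 1.942433
x_4 = g(1.942433) = 1.931734
x_5 = g(1.931734) = 1.935566
x_6 = g(1.935566) = 1.934206
x_7 = g(1.934206) = 1.934690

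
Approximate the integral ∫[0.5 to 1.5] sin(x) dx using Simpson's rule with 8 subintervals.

f(x) = sin(x)
a = 0.5, b = 1.5, n = 8
h = (b - a)/n = 0.125000

Simpson's rule: (h/3)[f(x₀) + 4f(x₁) + 2f(x₂) + ... + f(xₙ)]

x_0 = 0.5000, f(x_0) = 0.479426, coefficient = 1
x_1 = 0.6250, f(x_1) = 0.585097, coefficient = 4
x_2 = 0.7500, f(x_2) = 0.681639, coefficient = 2
x_3 = 0.8750, f(x_3) = 0.767544, coefficient = 4
x_4 = 1.0000, f(x_4) = 0.841471, coefficient = 2
x_5 = 1.1250, f(x_5) = 0.902268, coefficient = 4
x_6 = 1.2500, f(x_6) = 0.948985, coefficient = 2
x_7 = 1.3750, f(x_7) = 0.980893, coefficient = 4
x_8 = 1.5000, f(x_8) = 0.997495, coefficient = 1

I ≈ (0.125000/3) × 19.364315 = 0.806846
Exact value: 0.806845
Error: 0.000001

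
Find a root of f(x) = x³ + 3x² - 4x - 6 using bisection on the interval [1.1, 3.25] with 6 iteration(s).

f(x) = x³ + 3x² - 4x - 6
Initial interval: [1.1, 3.25]

Iteration 1:
  c_1 = (1.100000 + 3.250000)/2 = 2.175000
  f(c_1) = f(2.175000) = 9.780984
  f(a) × f(c) < 0, new interval: [1.100000, 2.175000]
Iteration 2:
  c_2 = (1.100000 + 2.175000)/2 = 1.637500
  f(c_2) = f(1.637500) = -0.114979
  f(a) × f(c) ≥ 0, new interval: [1.637500, 2.175000]
Iteration 3:
  c_3 = (1.637500 + 2.175000)/2 = 1.906250
  f(c_3) = f(1.906250) = 4.203278
  f(a) × f(c) < 0, new interval: [1.637500, 1.906250]
Iteration 4:
  c_4 = (1.637500 + 1.906250)/2 = 1.771875
  f(c_4) = f(1.771875) = 1.893997
  f(a) × f(c) < 0, new interval: [1.637500, 1.771875]
Iteration 5:
  c_5 = (1.637500 + 1.771875)/2 = 1.704687
  f(c_5) = f(1.704687) = 0.852881
  f(a) × f(c) < 0, new interval: [1.637500, 1.704687]
Iteration 6:
  c_6 = (1.637500 + 1.704687)/2 = 1.671094
  f(c_6) = f(1.671094) = 0.359908
  f(a) × f(c) < 0, new interval: [1.637500, 1.671094]

After 6 iteration(s), the approximation is c_6 = 1.671094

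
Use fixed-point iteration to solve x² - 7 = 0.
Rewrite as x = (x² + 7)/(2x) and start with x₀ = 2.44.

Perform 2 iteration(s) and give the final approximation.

Equation: x² - 7 = 0
Fixed-point form: x = (x² + 7)/(2x)
x₀ = 2.44

x_1 = g(2.440000) = 2.654426
x_2 = g(2.654426) = 2.645765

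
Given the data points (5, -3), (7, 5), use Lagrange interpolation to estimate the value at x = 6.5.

Lagrange interpolation formula:
P(x) = Σ yᵢ × Lᵢ(x)
where Lᵢ(x) = Π_{j≠i} (x - xⱼ)/(xᵢ - xⱼ)

L_0(6.5) = (6.5 - 7)/(5 - 7) = 0.250000
L_1(6.5) = (6.5 - 5)/(7 - 5) = 0.750000

P(6.5) = (-3)×L_0(6.5) + 5×L_1(6.5)
P(6.5) = 3.000000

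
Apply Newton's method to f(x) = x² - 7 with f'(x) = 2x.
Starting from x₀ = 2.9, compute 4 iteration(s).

f(x) = x² - 7
f'(x) = 2x
x₀ = 2.9

Newton-Raphson formula: x_{n+1} = x_n - f(x_n)/f'(x_n)

Iteration 1:
  f(2.900000) = 1.410000
  f'(2.900000) = 5.800000
  x_1 = 2.900000 - 1.410000/5.800000 = 2.656897
Iteration 2:
  f(2.656897) = 0.059099
  f'(2.656897) = 5.313793
  x_2 = 2.656897 - 0.059099/5.313793 = 2.645775
Iteration 3:
  f(2.645775) = 0.000124
  f'(2.645775) = 5.291549
  x_3 = 2.645775 - 0.000124/5.291549 = 2.645751
Iteration 4:
  f(2.645751) = 0.000000
  f'(2.645751) = 5.291503
  x_4 = 2.645751 - 0.000000/5.291503 = 2.645751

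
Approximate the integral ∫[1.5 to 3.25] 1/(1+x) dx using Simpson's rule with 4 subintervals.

f(x) = 1/(1+x)
a = 1.5, b = 3.25, n = 4
h = (b - a)/n = 0.437500

Simpson's rule: (h/3)[f(x₀) + 4f(x₁) + 2f(x₂) + ... + f(xₙ)]

x_0 = 1.5000, f(x_0) = 0.400000, coefficient = 1
x_1 = 1.9375, f(x_1) = 0.340426, coefficient = 4
x_2 = 2.3750, f(x_2) = 0.296296, coefficient = 2
x_3 = 2.8125, f(x_3) = 0.262295, coefficient = 4
x_4 = 3.2500, f(x_4) = 0.235294, coefficient = 1

I ≈ (0.437500/3) × 3.638769 = 0.530654
Exact value: 0.530628
Error: 0.000026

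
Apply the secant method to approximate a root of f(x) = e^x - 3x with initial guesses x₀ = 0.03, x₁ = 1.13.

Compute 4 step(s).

f(x) = e^x - 3x
x₀ = 0.03, x₁ = 1.13

Secant formula: x_{n+1} = x_n - f(x_n)(x_n - x_{n-1})/(f(x_n) - f(x_{n-1}))

Iteration 1:
  f(0.030000) = 0.940455
  f(1.130000) = -0.294343
  x_2 = 1.130000 - (-0.294343)×(1.130000 - 0.030000)/(-0.294343 - 0.940455)
       = 0.867789
Iteration 2:
  f(1.130000) = -0.294343
  f(0.867789) = -0.221728
  x_3 = 0.867789 - (-0.221728)×(0.867789 - 1.130000)/(-0.221728 - (-0.294343))
       = 0.067144
Iteration 3:
  f(0.867789) = -0.221728
  f(0.067144) = 0.868017
  x_4 = 0.067144 - 0.868017×(0.067144 - 0.867789)/(0.868017 - (-0.221728))
       = 0.704884
Iteration 4:
  f(0.067144) = 0.868017
  f(0.704884) = -0.091040
  x_5 = 0.704884 - (-0.091040)×(0.704884 - 0.067144)/(-0.091040 - 0.868017)
       = 0.644345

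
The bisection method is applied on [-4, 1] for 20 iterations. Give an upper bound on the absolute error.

Bisection error bound: |error| ≤ (b-a)/2^n
|error| ≤ (1 - (-4))/2^20 = 5/2^20
|error| ≤ 0.0000047684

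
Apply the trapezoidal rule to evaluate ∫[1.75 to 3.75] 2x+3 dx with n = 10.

f(x) = 2x+3
a = 1.75, b = 3.75, n = 10
h = (b - a)/n = 0.200000

Trapezoidal rule: (h/2)[f(x₀) + 2f(x₁) + 2f(x₂) + ... + f(xₙ)]

x_0 = 1.7500, f(x_0) = 6.500000, coefficient = 1
x_1 = 1.9500, f(x_1) = 6.900000, coefficient = 2
x_2 = 2.1500, f(x_2) = 7.300000, coefficient = 2
x_3 = 2.3500, f(x_3) = 7.700000, coefficient = 2
x_4 = 2.5500, f(x_4) = 8.100000, coefficient = 2
x_5 = 2.7500, f(x_5) = 8.500000, coefficient = 2
x_6 = 2.9500, f(x_6) = 8.900000, coefficient = 2
x_7 = 3.1500, f(x_7) = 9.300000, coefficient = 2
x_8 = 3.3500, f(x_8) = 9.700000, coefficient = 2
x_9 = 3.5500, f(x_9) = 10.100000, coefficient = 2
x_10 = 3.7500, f(x_10) = 10.500000, coefficient = 1

I ≈ (0.200000/2) × 170.000000 = 17.000000
Exact value: 17.000000
Error: 0.000000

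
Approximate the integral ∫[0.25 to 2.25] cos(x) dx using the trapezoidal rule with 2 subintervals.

f(x) = cos(x)
a = 0.25, b = 2.25, n = 2
h = (b - a)/n = 1.000000

Trapezoidal rule: (h/2)[f(x₀) + 2f(x₁) + 2f(x₂) + ... + f(xₙ)]

x_0 = 0.2500, f(x_0) = 0.968912, coefficient = 1
x_1 = 1.2500, f(x_1) = 0.315322, coefficient = 2
x_2 = 2.2500, f(x_2) = -0.628174, coefficient = 1

I ≈ (1.000000/2) × 0.971384 = 0.485692
Exact value: 0.530669
Error: 0.044977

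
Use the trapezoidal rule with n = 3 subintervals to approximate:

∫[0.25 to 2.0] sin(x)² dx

f(x) = sin(x)²
a = 0.25, b = 2.0, n = 3
h = (b - a)/n = 0.583333

Trapezoidal rule: (h/2)[f(x₀) + 2f(x₁) + 2f(x₂) + ... + f(xₙ)]

x_0 = 0.2500, f(x_0) = 0.061209, coefficient = 1
x_1 = 0.8333, f(x_1) = 0.547862, coefficient = 2
x_2 = 1.4167, f(x_2) = 0.976432, coefficient = 2
x_3 = 2.0000, f(x_3) = 0.826822, coefficient = 1

I ≈ (0.583333/2) × 3.936617 = 1.148180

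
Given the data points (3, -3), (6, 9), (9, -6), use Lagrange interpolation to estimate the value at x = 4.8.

Lagrange interpolation formula:
P(x) = Σ yᵢ × Lᵢ(x)
where Lᵢ(x) = Π_{j≠i} (x - xⱼ)/(xᵢ - xⱼ)

L_0(4.8) = (4.8 - 6)/(3 - 6) × (4.8 - 9)/(3 - 9) = 0.280000
L_1(4.8) = (4.8 - 3)/(6 - 3) × (4.8 - 9)/(6 - 9) = 0.840000
L_2(4.8) = (4.8 - 3)/(9 - 3) × (4.8 - 6)/(9 - 6) = -0.120000

P(4.8) = (-3)×L_0(4.8) + 9×L_1(4.8) + (-6)×L_2(4.8)
P(4.8) = 7.440000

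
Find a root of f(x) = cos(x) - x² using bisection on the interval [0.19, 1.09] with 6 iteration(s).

f(x) = cos(x) - x²
Initial interval: [0.19, 1.09]

Iteration 1:
  c_1 = (0.190000 + 1.090000)/2 = 0.640000
  f(c_1) = f(0.640000) = 0.392496
  f(a) × f(c) ≥ 0, new interval: [0.640000, 1.090000]
Iteration 2:
  c_2 = (0.640000 + 1.090000)/2 = 0.865000
  f(c_2) = f(0.865000) = -0.099585
  f(a) × f(c) < 0, new interval: [0.640000, 0.865000]
Iteration 3:
  c_3 = (0.640000 + 0.865000)/2 = 0.752500
  f(c_3) = f(0.752500) = 0.163726
  f(a) × f(c) ≥ 0, new interval: [0.752500, 0.865000]
Iteration 4:
  c_4 = (0.752500 + 0.865000)/2 = 0.808750
  f(c_4) = f(0.808750) = 0.036327
  f(a) × f(c) ≥ 0, new interval: [0.808750, 0.865000]
Iteration 5:
  c_5 = (0.808750 + 0.865000)/2 = 0.836875
  f(c_5) = f(0.836875) = -0.030573
  f(a) × f(c) < 0, new interval: [0.808750, 0.836875]
Iteration 6:
  c_6 = (0.808750 + 0.836875)/2 = 0.822812
  f(c_6) = f(0.822812) = 0.003142
  f(a) × f(c) ≥ 0, new interval: [0.822812, 0.836875]

After 6 iteration(s), the approximation is c_6 = 0.822812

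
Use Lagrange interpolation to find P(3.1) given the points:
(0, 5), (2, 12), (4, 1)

Lagrange interpolation formula:
P(x) = Σ yᵢ × Lᵢ(x)
where Lᵢ(x) = Π_{j≠i} (x - xⱼ)/(xᵢ - xⱼ)

L_0(3.1) = (3.1 - 2)/(0 - 2) × (3.1 - 4)/(0 - 4) = -0.123750
L_1(3.1) = (3.1 - 0)/(2 - 0) × (3.1 - 4)/(2 - 4) = 0.697500
L_2(3.1) = (3.1 - 0)/(4 - 0) × (3.1 - 2)/(4 - 2) = 0.426250

P(3.1) = 5×L_0(3.1) + 12×L_1(3.1) + 1×L_2(3.1)
P(3.1) = 8.177500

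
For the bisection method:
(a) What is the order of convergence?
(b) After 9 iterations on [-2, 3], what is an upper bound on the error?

(a) Bisection has linear (order 1) convergence; the error is halved each step.

(b) Error bound = (b-a)/2^n = (3 - (-2))/2^{9}
    = 5/2^{9}

(a) 1 (linear); (b) error ≤ 9.77e-03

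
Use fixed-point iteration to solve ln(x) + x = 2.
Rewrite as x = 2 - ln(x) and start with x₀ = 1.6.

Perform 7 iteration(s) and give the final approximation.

Equation: ln(x) + x = 2
Fixed-point form: x = 2 - ln(x)
x₀ = 1.6

x_1 = g(1.600000) = 1.529996
x_2 = g(1.529996) = 1.574735
x_3 = g(1.574735) = 1.545913
x_4 = g(1.545913) = 1.564385
x_5 = g(1.564385) = 1.552507
x_6 = g(1.552507) = 1.560129
x_7 = g(1.560129) = 1.555232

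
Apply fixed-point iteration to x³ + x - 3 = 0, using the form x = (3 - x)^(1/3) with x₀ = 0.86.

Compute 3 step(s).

Equation: x³ + x - 3 = 0
Fixed-point form: x = (3 - x)^(1/3)
x₀ = 0.86

x_1 = g(0.860000) = 1.288659
x_2 = g(1.288659) = 1.196131
x_3 = g(1.196131) = 1.217311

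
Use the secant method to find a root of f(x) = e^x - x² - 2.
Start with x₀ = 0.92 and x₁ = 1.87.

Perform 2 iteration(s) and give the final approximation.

f(x) = e^x - x² - 2
x₀ = 0.92, x₁ = 1.87

Secant formula: x_{n+1} = x_n - f(x_n)(x_n - x_{n-1})/(f(x_n) - f(x_{n-1}))

Iteration 1:
  f(0.920000) = -0.337110
  f(1.870000) = 0.991396
  x_2 = 1.870000 - 0.991396×(1.870000 - 0.920000)/(0.991396 - (-0.337110))
       = 1.161063
Iteration 2:
  f(1.870000) = 0.991396
  f(1.161063) = -0.154741
  x_3 = 1.161063 - (-0.154741)×(1.161063 - 1.870000)/(-0.154741 - 0.991396)
       = 1.256778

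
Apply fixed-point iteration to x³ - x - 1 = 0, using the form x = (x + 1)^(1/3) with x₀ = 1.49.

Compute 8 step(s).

Equation: x³ - x - 1 = 0
Fixed-point form: x = (x + 1)^(1/3)
x₀ = 1.49

x_1 = g(1.490000) = 1.355397
x_2 = g(1.355397) = 1.330520
x_3 = g(1.330520) = 1.325819
x_4 = g(1.325819) = 1.324927
x_5 = g(1.324927) = 1.324758
x_6 = g(1.324758) = 1.324726
x_7 = g(1.324726) = 1.324719
x_8 = g(1.324719) = 1.324718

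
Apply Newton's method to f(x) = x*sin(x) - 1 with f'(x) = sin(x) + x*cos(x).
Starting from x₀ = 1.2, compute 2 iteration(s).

f(x) = x*sin(x) - 1
f'(x) = sin(x) + x*cos(x)
x₀ = 1.2

Newton-Raphson formula: x_{n+1} = x_n - f(x_n)/f'(x_n)

Iteration 1:
  f(1.200000) = 0.118447
  f'(1.200000) = 1.366868
  x_1 = 1.200000 - 0.118447/1.366868 = 1.113344
Iteration 2:
  f(1.113344) = -0.001129
  f'(1.113344) = 1.388904
  x_2 = 1.113344 - (-0.001129)/1.388904 = 1.114157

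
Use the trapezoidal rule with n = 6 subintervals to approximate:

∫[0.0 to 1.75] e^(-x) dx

f(x) = e^(-x)
a = 0.0, b = 1.75, n = 6
h = (b - a)/n = 0.291667

Trapezoidal rule: (h/2)[f(x₀) + 2f(x₁) + 2f(x₂) + ... + f(xₙ)]

x_0 = 0.0000, f(x_0) = 1.000000, coefficient = 1
x_1 = 0.2917, f(x_1) = 0.747018, coefficient = 2
x_2 = 0.5833, f(x_2) = 0.558035, coefficient = 2
x_3 = 0.8750, f(x_3) = 0.416862, coefficient = 2
x_4 = 1.1667, f(x_4) = 0.311403, coefficient = 2
x_5 = 1.4583, f(x_5) = 0.232624, coefficient = 2
x_6 = 1.7500, f(x_6) = 0.173774, coefficient = 1

I ≈ (0.291667/2) × 5.705657 = 0.832075
Exact value: 0.826226
Error: 0.005849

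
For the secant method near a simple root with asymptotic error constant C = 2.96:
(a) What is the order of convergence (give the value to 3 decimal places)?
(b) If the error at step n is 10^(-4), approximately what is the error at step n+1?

(a) Secant method has superlinear convergence with order φ = (1+√5)/2 ≈ 1.618.
    This means |e_{n+1}| ≈ C|e_n|^1.618.

(b) With |e_n| = 10^(-4) and C = 2.96:
    |e_{n+1}| ≈ 2.96 × (10^(-4))^1.618 = 2.96 × 10^(-6.47)

(a) ≈ 1.618 (golden ratio); (b) |e_{n+1}| ≈ 9.981e-07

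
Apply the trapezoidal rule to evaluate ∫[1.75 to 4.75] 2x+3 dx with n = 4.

f(x) = 2x+3
a = 1.75, b = 4.75, n = 4
h = (b - a)/n = 0.750000

Trapezoidal rule: (h/2)[f(x₀) + 2f(x₁) + 2f(x₂) + ... + f(xₙ)]

x_0 = 1.7500, f(x_0) = 6.500000, coefficient = 1
x_1 = 2.5000, f(x_1) = 8.000000, coefficient = 2
x_2 = 3.2500, f(x_2) = 9.500000, coefficient = 2
x_3 = 4.0000, f(x_3) = 11.000000, coefficient = 2
x_4 = 4.7500, f(x_4) = 12.500000, coefficient = 1

I ≈ (0.750000/2) × 76.000000 = 28.500000
Exact value: 28.500000
Error: 0.000000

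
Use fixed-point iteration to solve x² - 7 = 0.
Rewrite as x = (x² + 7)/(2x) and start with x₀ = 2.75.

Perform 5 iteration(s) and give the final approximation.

Equation: x² - 7 = 0
Fixed-point form: x = (x² + 7)/(2x)
x₀ = 2.75

x_1 = g(2.750000) = 2.647727
x_2 = g(2.647727) = 2.645752
x_3 = g(2.645752) = 2.645751
x_4 = g(2.645751) = 2.645751
x_5 = g(2.645751) = 2.645751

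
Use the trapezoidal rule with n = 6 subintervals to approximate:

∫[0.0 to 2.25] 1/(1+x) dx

f(x) = 1/(1+x)
a = 0.0, b = 2.25, n = 6
h = (b - a)/n = 0.375000

Trapezoidal rule: (h/2)[f(x₀) + 2f(x₁) + 2f(x₂) + ... + f(xₙ)]

x_0 = 0.0000, f(x_0) = 1.000000, coefficient = 1
x_1 = 0.3750, f(x_1) = 0.727273, coefficient = 2
x_2 = 0.7500, f(x_2) = 0.571429, coefficient = 2
x_3 = 1.1250, f(x_3) = 0.470588, coefficient = 2
x_4 = 1.5000, f(x_4) = 0.400000, coefficient = 2
x_5 = 1.8750, f(x_5) = 0.347826, coefficient = 2
x_6 = 2.2500, f(x_6) = 0.307692, coefficient = 1

I ≈ (0.375000/2) × 6.341924 = 1.189111
Exact value: 1.178655
Error: 0.010456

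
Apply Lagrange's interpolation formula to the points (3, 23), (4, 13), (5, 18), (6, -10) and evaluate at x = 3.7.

Lagrange interpolation formula:
P(x) = Σ yᵢ × Lᵢ(x)
where Lᵢ(x) = Π_{j≠i} (x - xⱼ)/(xᵢ - xⱼ)

L_0(3.7) = (3.7 - 4)/(3 - 4) × (3.7 - 5)/(3 - 5) × (3.7 - 6)/(3 - 6) = 0.149500
L_1(3.7) = (3.7 - 3)/(4 - 3) × (3.7 - 5)/(4 - 5) × (3.7 - 6)/(4 - 6) = 1.046500
L_2(3.7) = (3.7 - 3)/(5 - 3) × (3.7 - 4)/(5 - 4) × (3.7 - 6)/(5 - 6) = -0.241500
L_3(3.7) = (3.7 - 3)/(6 - 3) × (3.7 - 4)/(6 - 4) × (3.7 - 5)/(6 - 5) = 0.045500

P(3.7) = 23×L_0(3.7) + 13×L_1(3.7) + 18×L_2(3.7) + (-10)×L_3(3.7)
P(3.7) = 12.241000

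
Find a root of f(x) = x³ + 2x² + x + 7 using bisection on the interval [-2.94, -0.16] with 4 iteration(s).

f(x) = x³ + 2x² + x + 7
Initial interval: [-2.94, -0.16]

Iteration 1:
  c_1 = (-2.940000 + (-0.160000))/2 = -1.550000
  f(c_1) = f(-1.550000) = 6.531125
  f(a) × f(c) < 0, new interval: [-2.940000, -1.550000]
Iteration 2:
  c_2 = (-2.940000 + (-1.550000))/2 = -2.245000
  f(c_2) = f(-2.245000) = 3.520194
  f(a) × f(c) < 0, new interval: [-2.940000, -2.245000]
Iteration 3:
  c_3 = (-2.940000 + (-2.245000))/2 = -2.592500
  f(c_3) = f(-2.592500) = 0.425274
  f(a) × f(c) < 0, new interval: [-2.940000, -2.592500]
Iteration 4:
  c_4 = (-2.940000 + (-2.592500))/2 = -2.766250
  f(c_4) = f(-2.766250) = -1.629702
  f(a) × f(c) ≥ 0, new interval: [-2.766250, -2.592500]

After 4 iteration(s), the approximation is c_4 = -2.766250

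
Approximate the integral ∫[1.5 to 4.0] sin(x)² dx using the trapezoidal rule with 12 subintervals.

f(x) = sin(x)²
a = 1.5, b = 4.0, n = 12
h = (b - a)/n = 0.208333

Trapezoidal rule: (h/2)[f(x₀) + 2f(x₁) + 2f(x₂) + ... + f(xₙ)]

x_0 = 1.5000, f(x_0) = 0.994996, coefficient = 1
x_1 = 1.7083, f(x_1) = 0.981203, coefficient = 2
x_2 = 1.9167, f(x_2) = 0.885068, coefficient = 2
x_3 = 2.1250, f(x_3) = 0.723044, coefficient = 2
x_4 = 2.3333, f(x_4) = 0.522853, coefficient = 2
x_5 = 2.5417, f(x_5) = 0.318752, coefficient = 2
x_6 = 2.7500, f(x_6) = 0.145665, coefficient = 2
x_7 = 2.9583, f(x_7) = 0.033210, coefficient = 2
x_8 = 3.1667, f(x_8) = 0.000629, coefficient = 2
x_9 = 3.3750, f(x_9) = 0.053497, coefficient = 2
x_10 = 3.5833, f(x_10) = 0.182768, coefficient = 2
x_11 = 3.7917, f(x_11) = 0.366322, coefficient = 2
x_12 = 4.0000, f(x_12) = 0.572750, coefficient = 1

I ≈ (0.208333/2) × 9.993767 = 1.041017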